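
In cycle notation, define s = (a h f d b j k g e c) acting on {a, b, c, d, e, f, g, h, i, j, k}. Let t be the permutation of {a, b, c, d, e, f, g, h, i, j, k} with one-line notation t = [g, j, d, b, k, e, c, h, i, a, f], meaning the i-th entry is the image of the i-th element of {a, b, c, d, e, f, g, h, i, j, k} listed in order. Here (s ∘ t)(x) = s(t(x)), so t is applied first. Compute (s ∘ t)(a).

e

t(a) = g, then s(g) = e; composing gives (s ∘ t)(a) = e.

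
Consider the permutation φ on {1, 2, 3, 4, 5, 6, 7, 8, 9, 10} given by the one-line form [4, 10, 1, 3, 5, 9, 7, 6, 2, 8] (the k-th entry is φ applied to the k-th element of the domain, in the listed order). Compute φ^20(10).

Tracing 10 → 8 → … returns to 10 after 5 steps, so 10 lies in a 5-cycle (2 10 8 6 9).
On a 5-cycle, φ^5 is the identity, so φ^20 = φ^0 there (20 ≡ 0 mod 5).
So φ^20(10) = 10.

10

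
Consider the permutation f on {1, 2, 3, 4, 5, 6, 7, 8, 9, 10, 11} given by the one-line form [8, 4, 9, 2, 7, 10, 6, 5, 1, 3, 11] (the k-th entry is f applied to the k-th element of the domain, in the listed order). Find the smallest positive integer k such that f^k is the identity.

The disjoint-cycle form of f has cycle lengths 8, 2, 1.
Since disjoint cycles commute, ord(f) = lcm(8, 2) = 8.

8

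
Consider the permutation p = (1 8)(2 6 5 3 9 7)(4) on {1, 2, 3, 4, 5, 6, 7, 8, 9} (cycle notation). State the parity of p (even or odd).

even

The cycle lengths are 6, 2, 1.
A cycle is odd iff its length is even; p has 2 even-length cycles, so sgn(p) = (−1)^2 and p is even.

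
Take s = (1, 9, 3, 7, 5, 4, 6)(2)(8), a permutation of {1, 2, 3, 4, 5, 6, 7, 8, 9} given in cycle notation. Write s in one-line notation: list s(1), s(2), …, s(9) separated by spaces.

9 2 7 6 4 1 5 8 3

Reading each image from the cycles: 1→9, 2→2, 3→7, 4→6, 5→4, 6→1, 7→5, 8→8, 9→3.
Listing these in domain order gives 9 2 7 6 4 1 5 8 3.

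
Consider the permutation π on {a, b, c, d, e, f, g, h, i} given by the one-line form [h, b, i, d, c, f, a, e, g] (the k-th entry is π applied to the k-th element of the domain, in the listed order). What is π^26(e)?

Tracing e → c → … returns to e after 6 steps, so e lies in a 6-cycle (a h e c i g).
Powers repeat with period 6 on this cycle, and 26 mod 6 = 2, so π^26(e) = π^2(e).
Advancing 2 steps from e: e → c → i.

i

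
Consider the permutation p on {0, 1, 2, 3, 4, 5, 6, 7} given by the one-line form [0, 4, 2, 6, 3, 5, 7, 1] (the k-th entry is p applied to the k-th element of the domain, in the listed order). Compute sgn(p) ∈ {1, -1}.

In disjoint-cycle form the cycle lengths are 5, 1, 1, 1.
A cycle is odd iff its length is even; p has 0 even-length cycles, so sgn(p) = (−1)^0 and p is even.

1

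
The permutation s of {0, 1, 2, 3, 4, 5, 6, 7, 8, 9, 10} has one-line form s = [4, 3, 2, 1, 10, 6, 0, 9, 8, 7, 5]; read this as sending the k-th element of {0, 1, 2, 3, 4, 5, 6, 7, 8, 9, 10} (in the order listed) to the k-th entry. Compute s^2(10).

Tracing 10 → 5 → … returns to 10 after 5 steps, so 10 lies in a 5-cycle (0, 4, 10, 5, 6).
Advancing 2 steps from 10: 10 → 5 → 6.

6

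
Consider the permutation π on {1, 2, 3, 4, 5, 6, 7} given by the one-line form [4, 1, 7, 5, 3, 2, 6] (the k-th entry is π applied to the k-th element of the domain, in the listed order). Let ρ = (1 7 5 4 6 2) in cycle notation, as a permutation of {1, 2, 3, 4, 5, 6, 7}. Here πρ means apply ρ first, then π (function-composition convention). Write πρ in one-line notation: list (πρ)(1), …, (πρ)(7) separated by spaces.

(πρ)(x) = π(ρ(x)). Computing each image: π(ρ(1)) = π(7) = 6, π(ρ(2)) = π(1) = 4, π(ρ(3)) = π(3) = 7, π(ρ(4)) = π(6) = 2, π(ρ(5)) = π(4) = 5, π(ρ(6)) = π(2) = 1, π(ρ(7)) = π(5) = 3.
Hence πρ = [6 4 7 2 5 1 3].

6 4 7 2 5 1 3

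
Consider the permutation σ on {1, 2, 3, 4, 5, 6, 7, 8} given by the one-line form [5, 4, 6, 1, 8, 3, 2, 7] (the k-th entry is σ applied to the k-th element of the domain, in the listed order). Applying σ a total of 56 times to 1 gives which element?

8

Tracing 1 → 5 → … returns to 1 after 6 steps, so 1 lies in a 6-cycle (1 5 8 7 2 4).
Powers repeat with period 6 on this cycle, and 56 mod 6 = 2, so σ^56(1) = σ^2(1).
Stepping 2 places around the cycle: 1 → 5 → 8.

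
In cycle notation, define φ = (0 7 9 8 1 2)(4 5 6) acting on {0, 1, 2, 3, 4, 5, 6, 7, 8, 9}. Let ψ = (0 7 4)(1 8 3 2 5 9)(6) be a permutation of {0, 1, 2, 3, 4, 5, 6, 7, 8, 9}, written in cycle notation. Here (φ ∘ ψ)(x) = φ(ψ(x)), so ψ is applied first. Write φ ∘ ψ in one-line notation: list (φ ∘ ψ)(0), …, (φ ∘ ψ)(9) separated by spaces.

9 1 6 0 7 8 4 5 3 2

(φ ∘ ψ)(x) = φ(ψ(x)). Computing each image: φ(ψ(0)) = φ(7) = 9, φ(ψ(1)) = φ(8) = 1, φ(ψ(2)) = φ(5) = 6, φ(ψ(3)) = φ(2) = 0, φ(ψ(4)) = φ(0) = 7, φ(ψ(5)) = φ(9) = 8, φ(ψ(6)) = φ(6) = 4, φ(ψ(7)) = φ(4) = 5, φ(ψ(8)) = φ(3) = 3, φ(ψ(9)) = φ(1) = 2.
Hence φ ∘ ψ = [9 1 6 0 7 8 4 5 3 2].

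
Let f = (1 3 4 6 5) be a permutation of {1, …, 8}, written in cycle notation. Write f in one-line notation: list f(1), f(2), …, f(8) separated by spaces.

3 2 4 6 1 5 7 8

Each element maps to the next entry in its cycle (wrapping to the front): 1↦3, 2↦2, 3↦4, 4↦6, 5↦1, 6↦5, 7↦7, 8↦8.
So the one-line form is 3 2 4 6 1 5 7 8.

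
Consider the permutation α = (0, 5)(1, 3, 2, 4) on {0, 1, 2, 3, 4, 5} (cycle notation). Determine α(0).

5

Within (0, 5), 0 ↦ 5.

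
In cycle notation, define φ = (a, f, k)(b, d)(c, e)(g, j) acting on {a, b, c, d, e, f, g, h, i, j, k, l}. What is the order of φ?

6

The disjoint cycles have lengths 3, 2, 2, 2, 1, 1, 1.
Since disjoint cycles commute, ord(φ) = lcm(3, 2, 2, 2) = 6.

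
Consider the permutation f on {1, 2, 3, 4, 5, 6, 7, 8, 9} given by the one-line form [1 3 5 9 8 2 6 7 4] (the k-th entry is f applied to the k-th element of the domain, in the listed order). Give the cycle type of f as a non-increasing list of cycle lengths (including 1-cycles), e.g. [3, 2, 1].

[6, 2, 1]

The disjoint cycles are (1)(2 3 5 8 7 6)(4 9), with lengths 6, 2, 1 in non-increasing order.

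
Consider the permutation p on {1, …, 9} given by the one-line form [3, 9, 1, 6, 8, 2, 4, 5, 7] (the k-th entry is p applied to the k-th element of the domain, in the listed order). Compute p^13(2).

Tracing 2 → 9 → … returns to 2 after 5 steps, so 2 lies in a 5-cycle (2 9 7 4 6).
On a 5-cycle, p^5 is the identity, so p^13 = p^3 there (13 ≡ 3 mod 5).
Stepping 3 places around the cycle: 2 → 9 → 7 → 4.

4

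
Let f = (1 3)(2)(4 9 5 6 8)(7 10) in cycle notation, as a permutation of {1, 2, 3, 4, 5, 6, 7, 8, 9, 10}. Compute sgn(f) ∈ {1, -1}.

1

The cycle lengths are 5, 2, 2, 1.
A cycle is odd iff its length is even; f has 2 even-length cycles, so sgn(f) = (−1)^2 and f is even.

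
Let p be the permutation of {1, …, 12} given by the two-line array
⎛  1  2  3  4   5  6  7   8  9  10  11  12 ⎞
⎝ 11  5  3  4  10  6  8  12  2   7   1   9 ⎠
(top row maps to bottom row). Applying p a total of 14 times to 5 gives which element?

Tracing 5 → 10 → … returns to 5 after 7 steps, so 5 lies in a 7-cycle (2, 5, 10, 7, 8, 12, 9).
On a 7-cycle, p^7 is the identity, so p^14 = p^0 there (14 ≡ 0 mod 7).
So p^14(5) = 5.

5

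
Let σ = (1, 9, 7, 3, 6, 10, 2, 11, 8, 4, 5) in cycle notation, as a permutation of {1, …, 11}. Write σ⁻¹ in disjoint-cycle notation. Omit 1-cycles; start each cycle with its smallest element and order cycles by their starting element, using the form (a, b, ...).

(1, 5, 4, 8, 11, 2, 10, 6, 3, 7, 9)

The inverse reverses each cycle.
Reversing each cycle of σ and rotating so the smallest element leads gives (1, 5, 4, 8, 11, 2, 10, 6, 3, 7, 9).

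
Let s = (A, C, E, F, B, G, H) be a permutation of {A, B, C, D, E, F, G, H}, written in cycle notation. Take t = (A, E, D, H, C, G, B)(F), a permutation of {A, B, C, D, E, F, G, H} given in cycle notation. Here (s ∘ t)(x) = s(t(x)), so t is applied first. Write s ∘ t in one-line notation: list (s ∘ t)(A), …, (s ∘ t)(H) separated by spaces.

Chase each element through t then s: A → E → F; B → A → C; C → G → H; D → H → A; E → D → D; F → F → B; G → B → G; H → C → E.
So s ∘ t in one-line form is F C H A D B G E.

F C H A D B G E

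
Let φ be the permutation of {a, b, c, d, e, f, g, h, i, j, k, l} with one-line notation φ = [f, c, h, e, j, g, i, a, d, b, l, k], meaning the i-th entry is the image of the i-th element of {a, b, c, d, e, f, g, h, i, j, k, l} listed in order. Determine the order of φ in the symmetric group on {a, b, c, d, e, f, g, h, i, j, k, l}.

Decomposing into disjoint cycles gives cycle lengths 10, 2.
The order is lcm(10, 2) = 10.

10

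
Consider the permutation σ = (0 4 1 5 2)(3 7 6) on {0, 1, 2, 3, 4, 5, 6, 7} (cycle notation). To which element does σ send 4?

1

Within (0 4 1 5 2), 4 ↦ 1.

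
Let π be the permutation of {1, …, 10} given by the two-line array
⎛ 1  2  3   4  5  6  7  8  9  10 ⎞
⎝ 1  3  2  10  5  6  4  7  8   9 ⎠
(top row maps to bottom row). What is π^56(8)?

Tracing 8 → 7 → … returns to 8 after 5 steps, so 8 lies in a 5-cycle (4 10 9 8 7).
Powers repeat with period 5 on this cycle, and 56 mod 5 = 1, so π^56(8) = π^1(8).
Stepping 1 place around the cycle: 8 → 7.

7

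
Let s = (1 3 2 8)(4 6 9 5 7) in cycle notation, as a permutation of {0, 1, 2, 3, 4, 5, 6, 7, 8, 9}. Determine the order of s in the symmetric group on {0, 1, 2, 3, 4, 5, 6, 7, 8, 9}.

20

The disjoint cycles have lengths 5, 4, 1.
The order is lcm(5, 4) = 20.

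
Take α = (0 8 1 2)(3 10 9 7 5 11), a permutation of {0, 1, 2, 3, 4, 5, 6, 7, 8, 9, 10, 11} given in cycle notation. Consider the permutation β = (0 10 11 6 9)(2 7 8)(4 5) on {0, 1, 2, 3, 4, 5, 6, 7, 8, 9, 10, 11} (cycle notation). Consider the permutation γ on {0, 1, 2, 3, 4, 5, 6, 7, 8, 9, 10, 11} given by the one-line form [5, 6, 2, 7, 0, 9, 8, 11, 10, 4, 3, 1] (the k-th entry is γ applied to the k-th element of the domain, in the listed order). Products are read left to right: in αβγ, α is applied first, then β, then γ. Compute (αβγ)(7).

Chase 7: α(7) = 5; β(5) = 4; γ(4) = 0. Hence (αβγ)(7) = 0.

0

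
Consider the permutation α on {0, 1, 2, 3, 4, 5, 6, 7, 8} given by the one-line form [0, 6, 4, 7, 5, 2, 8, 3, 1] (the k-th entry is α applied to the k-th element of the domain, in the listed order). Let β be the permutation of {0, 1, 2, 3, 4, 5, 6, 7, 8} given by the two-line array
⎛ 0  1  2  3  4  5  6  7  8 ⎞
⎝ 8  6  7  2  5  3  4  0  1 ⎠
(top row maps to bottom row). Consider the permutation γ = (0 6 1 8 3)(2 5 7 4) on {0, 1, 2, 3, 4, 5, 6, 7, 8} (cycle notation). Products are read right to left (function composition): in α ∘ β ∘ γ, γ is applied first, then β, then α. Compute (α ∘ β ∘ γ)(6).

Chase 6: γ(6) = 1; β(1) = 6; α(6) = 8. Hence (α ∘ β ∘ γ)(6) = 8.

8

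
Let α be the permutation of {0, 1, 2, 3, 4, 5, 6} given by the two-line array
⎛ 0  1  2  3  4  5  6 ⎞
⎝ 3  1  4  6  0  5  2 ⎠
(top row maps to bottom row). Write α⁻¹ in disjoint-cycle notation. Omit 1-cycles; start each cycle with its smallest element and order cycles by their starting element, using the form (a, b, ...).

The cycle decomposition of α is (0, 3, 6, 2, 4).
The inverse reverses every cycle; in canonical form, α⁻¹ = (0, 4, 2, 6, 3).

(0, 4, 2, 6, 3)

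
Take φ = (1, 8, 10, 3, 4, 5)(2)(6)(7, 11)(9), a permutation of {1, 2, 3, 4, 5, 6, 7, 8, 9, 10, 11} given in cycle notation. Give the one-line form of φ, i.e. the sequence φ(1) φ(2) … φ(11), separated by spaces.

Image by image: 1↦8, 2↦2, 3↦4, 4↦5, 5↦1, 6↦6, 7↦11, 8↦10, 9↦9, 10↦3, 11↦7.
So the one-line form is 8 2 4 5 1 6 11 10 9 3 7.

8 2 4 5 1 6 11 10 9 3 7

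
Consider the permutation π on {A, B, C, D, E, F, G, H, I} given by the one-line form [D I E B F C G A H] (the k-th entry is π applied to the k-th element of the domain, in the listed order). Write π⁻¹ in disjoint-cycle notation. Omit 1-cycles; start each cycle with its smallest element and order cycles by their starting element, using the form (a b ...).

First write π in disjoint cycles: (A D B I H)(C E F).
Reversing each cycle (and rotating so the smallest element leads) gives π⁻¹ = (A H I B D)(C F E).

(A H I B D)(C F E)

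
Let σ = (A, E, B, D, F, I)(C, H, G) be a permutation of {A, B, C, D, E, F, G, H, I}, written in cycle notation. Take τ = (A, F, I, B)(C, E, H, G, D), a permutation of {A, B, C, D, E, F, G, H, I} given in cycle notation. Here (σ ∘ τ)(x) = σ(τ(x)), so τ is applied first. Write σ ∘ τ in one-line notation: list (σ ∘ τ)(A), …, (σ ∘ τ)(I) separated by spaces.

I E B H G A F C D

For each element, apply τ then σ: A → F → I; B → A → E; C → E → B; D → C → H; E → H → G; F → I → A; G → D → F; H → G → C; I → B → D.
Collecting the images, σ ∘ τ = [I E B H G A F C D].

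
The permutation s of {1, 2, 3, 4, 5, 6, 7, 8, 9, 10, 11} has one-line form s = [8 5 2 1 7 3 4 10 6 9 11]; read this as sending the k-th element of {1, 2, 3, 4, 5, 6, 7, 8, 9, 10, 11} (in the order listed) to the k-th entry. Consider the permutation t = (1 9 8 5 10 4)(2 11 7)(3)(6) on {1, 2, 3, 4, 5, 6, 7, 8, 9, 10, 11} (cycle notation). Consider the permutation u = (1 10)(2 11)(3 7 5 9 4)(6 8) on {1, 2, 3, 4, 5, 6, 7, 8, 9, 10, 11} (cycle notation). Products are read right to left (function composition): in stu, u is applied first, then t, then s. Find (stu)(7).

9

Apply the permutations in order: u(7) = 5, then t(5) = 10, then s(10) = 9. So (stu)(7) = 9.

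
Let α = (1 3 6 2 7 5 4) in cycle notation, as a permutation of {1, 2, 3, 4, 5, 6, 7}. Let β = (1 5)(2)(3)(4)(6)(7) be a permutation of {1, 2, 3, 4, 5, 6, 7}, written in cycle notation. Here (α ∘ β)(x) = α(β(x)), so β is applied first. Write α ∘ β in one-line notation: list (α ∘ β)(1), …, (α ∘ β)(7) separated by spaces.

4 7 6 1 3 2 5

For each element, apply β then α: 1 → 5 → 4; 2 → 2 → 7; 3 → 3 → 6; 4 → 4 → 1; 5 → 1 → 3; 6 → 6 → 2; 7 → 7 → 5.
So α ∘ β in one-line form is 4 7 6 1 3 2 5.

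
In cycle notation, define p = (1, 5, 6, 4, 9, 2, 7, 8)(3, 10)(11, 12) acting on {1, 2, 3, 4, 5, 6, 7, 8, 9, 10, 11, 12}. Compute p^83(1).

4

1 lies in the 8-cycle (1, 5, 6, 4, 9, 2, 7, 8).
Powers repeat with period 8 on this cycle, and 83 mod 8 = 3, so p^83(1) = p^3(1).
Advancing 3 steps from 1: 1 → 5 → 6 → 4.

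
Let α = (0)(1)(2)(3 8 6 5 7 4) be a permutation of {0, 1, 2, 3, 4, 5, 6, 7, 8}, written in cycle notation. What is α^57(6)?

6 lies in the 6-cycle (3 8 6 5 7 4).
On a 6-cycle, α^6 is the identity, so α^57 = α^3 there (57 ≡ 3 mod 6).
Stepping 3 places around the cycle: 6 → 5 → 7 → 4.

4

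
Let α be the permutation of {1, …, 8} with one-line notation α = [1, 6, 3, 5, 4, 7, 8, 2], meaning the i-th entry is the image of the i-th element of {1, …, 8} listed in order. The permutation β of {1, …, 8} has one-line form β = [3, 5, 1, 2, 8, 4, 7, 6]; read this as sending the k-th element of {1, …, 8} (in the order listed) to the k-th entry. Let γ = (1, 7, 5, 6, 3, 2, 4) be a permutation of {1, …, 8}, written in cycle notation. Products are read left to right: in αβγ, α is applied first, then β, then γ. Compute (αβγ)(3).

Apply the permutations in order: α(3) = 3, then β(3) = 1, then γ(1) = 7. So (αβγ)(3) = 7.

7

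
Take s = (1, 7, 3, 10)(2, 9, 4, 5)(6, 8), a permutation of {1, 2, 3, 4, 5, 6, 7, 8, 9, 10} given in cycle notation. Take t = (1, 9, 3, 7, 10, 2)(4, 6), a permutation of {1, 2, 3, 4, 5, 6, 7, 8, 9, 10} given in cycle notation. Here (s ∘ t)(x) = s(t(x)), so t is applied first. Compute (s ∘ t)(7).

1

(s ∘ t)(7) = s(t(7)). t(7) = 10, then s(10) = 1. So (s ∘ t)(7) = 1.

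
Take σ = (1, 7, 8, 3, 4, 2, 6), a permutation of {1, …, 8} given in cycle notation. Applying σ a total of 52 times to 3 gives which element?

6

3 lies in the 7-cycle (1, 7, 8, 3, 4, 2, 6).
On a 7-cycle, σ^7 is the identity, so σ^52 = σ^3 there (52 ≡ 3 mod 7).
Stepping 3 places around the cycle: 3 → 4 → 2 → 6.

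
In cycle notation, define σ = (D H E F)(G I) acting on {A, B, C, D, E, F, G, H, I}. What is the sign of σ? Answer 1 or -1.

The cycle lengths are 4, 2, 1, 1, 1.
A cycle is odd iff its length is even; σ has 2 even-length cycles, so sgn(σ) = (−1)^2 and σ is even.

1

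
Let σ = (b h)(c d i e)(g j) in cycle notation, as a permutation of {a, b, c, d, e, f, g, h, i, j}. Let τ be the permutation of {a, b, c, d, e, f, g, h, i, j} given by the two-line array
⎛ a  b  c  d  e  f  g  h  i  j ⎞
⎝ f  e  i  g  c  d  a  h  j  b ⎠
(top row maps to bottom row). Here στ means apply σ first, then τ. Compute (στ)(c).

First apply σ: σ(c) = d, then τ(d) = g. Thus (στ)(c) = g.

g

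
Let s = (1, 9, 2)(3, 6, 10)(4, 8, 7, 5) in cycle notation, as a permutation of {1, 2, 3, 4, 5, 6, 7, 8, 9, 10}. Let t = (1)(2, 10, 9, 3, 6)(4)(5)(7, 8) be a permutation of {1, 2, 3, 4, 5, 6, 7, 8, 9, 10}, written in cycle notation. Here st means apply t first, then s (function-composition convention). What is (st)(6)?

t(6) = 2, then s(2) = 1; composing gives (st)(6) = 1.

1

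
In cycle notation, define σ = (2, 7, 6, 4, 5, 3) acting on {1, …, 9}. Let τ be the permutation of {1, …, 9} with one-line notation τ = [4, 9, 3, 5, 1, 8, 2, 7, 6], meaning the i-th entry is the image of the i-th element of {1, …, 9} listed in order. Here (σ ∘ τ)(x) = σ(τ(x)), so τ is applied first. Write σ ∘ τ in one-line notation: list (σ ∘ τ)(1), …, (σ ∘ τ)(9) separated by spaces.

5 9 2 3 1 8 7 6 4

(σ ∘ τ)(x) = σ(τ(x)). Computing each image: σ(τ(1)) = σ(4) = 5, σ(τ(2)) = σ(9) = 9, σ(τ(3)) = σ(3) = 2, σ(τ(4)) = σ(5) = 3, σ(τ(5)) = σ(1) = 1, σ(τ(6)) = σ(8) = 8, σ(τ(7)) = σ(2) = 7, σ(τ(8)) = σ(7) = 6, σ(τ(9)) = σ(6) = 4.
Hence σ ∘ τ = [5 9 2 3 1 8 7 6 4].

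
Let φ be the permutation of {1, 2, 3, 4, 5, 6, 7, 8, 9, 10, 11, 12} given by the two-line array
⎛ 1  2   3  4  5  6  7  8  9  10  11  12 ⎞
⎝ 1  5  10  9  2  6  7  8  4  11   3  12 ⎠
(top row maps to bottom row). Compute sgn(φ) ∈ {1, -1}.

In disjoint-cycle form the cycle lengths are 3, 2, 2, 1, 1, 1, 1, 1.
A cycle is odd iff its length is even; φ has 2 even-length cycles, so sgn(φ) = (−1)^2 and φ is even.

1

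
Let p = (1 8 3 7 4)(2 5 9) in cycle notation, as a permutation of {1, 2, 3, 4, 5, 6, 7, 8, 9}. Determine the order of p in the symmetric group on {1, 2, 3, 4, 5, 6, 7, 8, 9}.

The disjoint cycles have lengths 5, 3, 1.
The order is lcm(5, 3) = 15.

15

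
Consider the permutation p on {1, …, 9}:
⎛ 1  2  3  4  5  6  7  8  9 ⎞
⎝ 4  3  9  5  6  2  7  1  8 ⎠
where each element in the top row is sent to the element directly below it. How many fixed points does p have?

1

The fixed points (elements with p(x) = x) are {7}, so there is 1.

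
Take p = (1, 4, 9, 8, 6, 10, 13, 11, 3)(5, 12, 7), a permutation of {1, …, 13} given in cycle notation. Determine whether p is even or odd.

even

The cycle lengths are 9, 3, 1.
A cycle is odd iff its length is even; p has 0 even-length cycles, so sgn(p) = (−1)^0 and p is even.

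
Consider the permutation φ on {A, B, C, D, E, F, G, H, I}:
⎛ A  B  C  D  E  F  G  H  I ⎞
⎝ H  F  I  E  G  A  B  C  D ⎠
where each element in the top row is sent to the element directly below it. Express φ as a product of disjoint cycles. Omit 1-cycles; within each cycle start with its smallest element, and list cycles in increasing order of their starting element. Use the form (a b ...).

(A H C I D E G B F)

Iterating φ from A gives A → H → C → I → D → E → G → B → F → A; that is the 9-cycle (A H C I D E G B F).
Repeating from the next unused element and collecting all non-trivial cycles gives (A H C I D E G B F).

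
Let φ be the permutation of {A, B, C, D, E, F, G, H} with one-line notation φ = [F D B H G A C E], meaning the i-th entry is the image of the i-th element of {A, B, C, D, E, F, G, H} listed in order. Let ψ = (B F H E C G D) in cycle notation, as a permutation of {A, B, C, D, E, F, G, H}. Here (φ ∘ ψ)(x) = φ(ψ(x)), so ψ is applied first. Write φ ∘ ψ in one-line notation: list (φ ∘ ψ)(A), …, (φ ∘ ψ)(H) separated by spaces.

F A C D B E H G

(φ ∘ ψ)(x) = φ(ψ(x)). Computing each image: φ(ψ(A)) = φ(A) = F, φ(ψ(B)) = φ(F) = A, φ(ψ(C)) = φ(G) = C, φ(ψ(D)) = φ(B) = D, φ(ψ(E)) = φ(C) = B, φ(ψ(F)) = φ(H) = E, φ(ψ(G)) = φ(D) = H, φ(ψ(H)) = φ(E) = G.
Hence φ ∘ ψ = [F A C D B E H G].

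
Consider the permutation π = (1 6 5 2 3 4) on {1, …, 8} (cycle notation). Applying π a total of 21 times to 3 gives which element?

6

3 lies in the 6-cycle (1 6 5 2 3 4).
On a 6-cycle, π^6 is the identity, so π^21 = π^3 there (21 ≡ 3 mod 6).
Stepping 3 places around the cycle: 3 → 4 → 1 → 6.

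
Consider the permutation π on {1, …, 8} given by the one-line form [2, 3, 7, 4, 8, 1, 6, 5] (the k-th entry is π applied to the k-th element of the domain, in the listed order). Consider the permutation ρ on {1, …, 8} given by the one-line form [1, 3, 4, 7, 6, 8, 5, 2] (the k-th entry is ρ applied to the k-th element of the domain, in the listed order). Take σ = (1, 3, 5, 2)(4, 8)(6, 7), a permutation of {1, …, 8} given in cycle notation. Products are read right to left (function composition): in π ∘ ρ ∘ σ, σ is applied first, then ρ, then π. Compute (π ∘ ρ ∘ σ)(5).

Chase 5: σ(5) = 2; ρ(2) = 3; π(3) = 7. Hence (π ∘ ρ ∘ σ)(5) = 7.

7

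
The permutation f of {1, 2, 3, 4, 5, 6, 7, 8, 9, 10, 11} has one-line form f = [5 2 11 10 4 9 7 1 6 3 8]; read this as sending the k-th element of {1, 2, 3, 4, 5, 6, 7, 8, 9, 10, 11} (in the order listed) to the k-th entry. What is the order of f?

14

Writing f as disjoint cycles, the cycle lengths are 7, 2, 1, 1.
The order of f is the least common multiple of its cycle lengths: lcm(7, 2) = 14.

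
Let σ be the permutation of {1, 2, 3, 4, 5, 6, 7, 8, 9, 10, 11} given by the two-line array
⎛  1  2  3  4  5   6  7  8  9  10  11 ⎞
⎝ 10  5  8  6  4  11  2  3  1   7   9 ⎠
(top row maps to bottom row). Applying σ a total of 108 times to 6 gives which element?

6

Tracing 6 → 11 → … returns to 6 after 9 steps, so 6 lies in a 9-cycle (1 10 7 2 5 4 6 11 9).
Powers repeat with period 9 on this cycle, and 108 mod 9 = 0, so σ^108(6) = σ^0(6).
So σ^108(6) = 6.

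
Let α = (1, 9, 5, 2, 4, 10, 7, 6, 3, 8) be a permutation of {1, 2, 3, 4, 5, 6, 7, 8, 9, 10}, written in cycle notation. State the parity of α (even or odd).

The cycle lengths are 10.
A cycle of length ℓ contributes ℓ−1 transpositions, so α is a product of 9 transpositions — odd.

odd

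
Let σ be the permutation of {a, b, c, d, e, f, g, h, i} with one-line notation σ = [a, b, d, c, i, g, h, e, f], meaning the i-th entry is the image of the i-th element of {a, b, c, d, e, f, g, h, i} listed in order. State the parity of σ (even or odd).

In disjoint-cycle form the cycle lengths are 5, 2, 1, 1.
A cycle of length ℓ contributes ℓ−1 transpositions, so σ is a product of 4 + 1 = 5 transpositions — odd.

odd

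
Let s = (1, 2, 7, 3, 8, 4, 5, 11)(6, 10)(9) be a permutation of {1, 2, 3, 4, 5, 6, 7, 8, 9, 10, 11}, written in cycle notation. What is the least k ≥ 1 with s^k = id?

8

The cycle type of s is (8, 2, 1).
Since disjoint cycles commute, ord(s) = lcm(8, 2) = 8.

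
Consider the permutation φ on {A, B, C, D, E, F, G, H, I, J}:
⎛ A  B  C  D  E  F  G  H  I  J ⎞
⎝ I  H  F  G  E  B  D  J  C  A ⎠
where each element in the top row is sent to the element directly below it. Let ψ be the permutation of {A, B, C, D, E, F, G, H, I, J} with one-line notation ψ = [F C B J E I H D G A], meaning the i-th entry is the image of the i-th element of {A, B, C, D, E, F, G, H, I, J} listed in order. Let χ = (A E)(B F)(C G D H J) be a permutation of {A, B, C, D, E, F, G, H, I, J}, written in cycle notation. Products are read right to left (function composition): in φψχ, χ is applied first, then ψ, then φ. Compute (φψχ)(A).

Apply the permutations in order: χ(A) = E, then ψ(E) = E, then φ(E) = E. So (φψχ)(A) = E.

E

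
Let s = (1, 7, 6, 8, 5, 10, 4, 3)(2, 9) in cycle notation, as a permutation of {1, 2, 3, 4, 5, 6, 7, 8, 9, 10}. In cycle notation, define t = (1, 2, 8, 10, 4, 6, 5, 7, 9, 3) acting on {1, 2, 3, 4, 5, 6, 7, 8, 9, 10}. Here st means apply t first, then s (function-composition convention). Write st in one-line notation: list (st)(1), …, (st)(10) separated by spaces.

9 5 7 8 6 10 2 4 1 3

(st)(x) = s(t(x)). Computing each image: s(t(1)) = s(2) = 9, s(t(2)) = s(8) = 5, s(t(3)) = s(1) = 7, s(t(4)) = s(6) = 8, s(t(5)) = s(7) = 6, s(t(6)) = s(5) = 10, s(t(7)) = s(9) = 2, s(t(8)) = s(10) = 4, s(t(9)) = s(3) = 1, s(t(10)) = s(4) = 3.
Hence st = [9 5 7 8 6 10 2 4 1 3].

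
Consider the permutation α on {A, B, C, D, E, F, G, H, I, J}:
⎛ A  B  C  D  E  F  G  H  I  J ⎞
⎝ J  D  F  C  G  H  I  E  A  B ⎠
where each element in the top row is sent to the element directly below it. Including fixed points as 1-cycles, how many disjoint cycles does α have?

1

The cycle decomposition is (A, J, B, D, C, F, H, E, G, I), which has 1 cycle (counting 1-cycles).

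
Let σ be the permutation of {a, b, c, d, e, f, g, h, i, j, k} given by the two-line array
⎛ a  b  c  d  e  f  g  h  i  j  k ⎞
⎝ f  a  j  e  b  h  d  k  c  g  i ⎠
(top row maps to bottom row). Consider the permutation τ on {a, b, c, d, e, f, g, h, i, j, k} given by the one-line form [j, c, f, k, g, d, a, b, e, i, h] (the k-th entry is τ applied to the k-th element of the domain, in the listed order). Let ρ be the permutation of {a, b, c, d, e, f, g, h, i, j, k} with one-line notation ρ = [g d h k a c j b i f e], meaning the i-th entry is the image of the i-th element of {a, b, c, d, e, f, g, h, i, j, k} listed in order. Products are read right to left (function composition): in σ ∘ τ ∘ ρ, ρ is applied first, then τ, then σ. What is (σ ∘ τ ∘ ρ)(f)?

Apply the permutations in order: ρ(f) = c, then τ(c) = f, then σ(f) = h. So (σ ∘ τ ∘ ρ)(f) = h.

h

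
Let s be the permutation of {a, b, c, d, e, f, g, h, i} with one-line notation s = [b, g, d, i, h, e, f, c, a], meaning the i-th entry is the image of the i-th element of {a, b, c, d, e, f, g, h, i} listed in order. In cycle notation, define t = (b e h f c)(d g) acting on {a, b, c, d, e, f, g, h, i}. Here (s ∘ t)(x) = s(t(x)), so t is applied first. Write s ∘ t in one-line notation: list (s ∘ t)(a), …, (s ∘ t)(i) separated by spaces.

b h g f c d i e a

For each element, apply t then s: a → a → b; b → e → h; c → b → g; d → g → f; e → h → c; f → c → d; g → d → i; h → f → e; i → i → a.
So s ∘ t in one-line form is b h g f c d i e a.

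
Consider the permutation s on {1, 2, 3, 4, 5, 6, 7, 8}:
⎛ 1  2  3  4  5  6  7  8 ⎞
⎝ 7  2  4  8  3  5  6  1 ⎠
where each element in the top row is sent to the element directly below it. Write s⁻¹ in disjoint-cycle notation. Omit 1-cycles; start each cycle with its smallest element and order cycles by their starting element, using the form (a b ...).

(1 8 4 3 5 6 7)

First write s in disjoint cycles: (1 7 6 5 3 4 8).
Reversing each cycle (and rotating so the smallest element leads) gives s⁻¹ = (1 8 4 3 5 6 7).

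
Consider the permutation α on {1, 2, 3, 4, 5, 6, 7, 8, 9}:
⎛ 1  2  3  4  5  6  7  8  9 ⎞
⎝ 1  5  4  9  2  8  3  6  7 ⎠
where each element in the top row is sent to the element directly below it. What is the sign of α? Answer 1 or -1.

In disjoint-cycle form the cycle lengths are 4, 2, 2, 1.
A cycle is odd iff its length is even; α has 3 even-length cycles, so sgn(α) = (−1)^3 and α is odd.

-1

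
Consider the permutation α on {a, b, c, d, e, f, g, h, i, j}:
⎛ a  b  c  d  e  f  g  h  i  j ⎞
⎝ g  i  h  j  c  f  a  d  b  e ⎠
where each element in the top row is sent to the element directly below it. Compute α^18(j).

Tracing j → e → … returns to j after 5 steps, so j lies in a 5-cycle (c h d j e).
On a 5-cycle, α^5 is the identity, so α^18 = α^3 there (18 ≡ 3 mod 5).
Stepping 3 places around the cycle: j → e → c → h.

h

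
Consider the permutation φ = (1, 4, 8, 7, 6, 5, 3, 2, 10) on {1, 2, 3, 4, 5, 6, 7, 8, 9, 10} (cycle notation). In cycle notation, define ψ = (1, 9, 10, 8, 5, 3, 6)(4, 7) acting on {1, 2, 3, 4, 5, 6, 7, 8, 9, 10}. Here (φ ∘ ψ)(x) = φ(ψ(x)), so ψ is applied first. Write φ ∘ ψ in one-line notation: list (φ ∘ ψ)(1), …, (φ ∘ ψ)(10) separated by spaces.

For each element, apply ψ then φ: 1 → 9 → 9; 2 → 2 → 10; 3 → 6 → 5; 4 → 7 → 6; 5 → 3 → 2; 6 → 1 → 4; 7 → 4 → 8; 8 → 5 → 3; 9 → 10 → 1; 10 → 8 → 7.
So φ ∘ ψ in one-line form is 9 10 5 6 2 4 8 3 1 7.

9 10 5 6 2 4 8 3 1 7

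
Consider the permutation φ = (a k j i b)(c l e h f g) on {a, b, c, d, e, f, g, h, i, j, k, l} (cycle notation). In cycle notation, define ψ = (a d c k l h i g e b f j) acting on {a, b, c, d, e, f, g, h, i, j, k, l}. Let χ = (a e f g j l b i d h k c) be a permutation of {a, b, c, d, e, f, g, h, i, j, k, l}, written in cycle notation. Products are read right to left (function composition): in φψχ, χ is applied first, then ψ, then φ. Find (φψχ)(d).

Chase d: χ(d) = h; ψ(h) = i; φ(i) = b. Hence (φψχ)(d) = b.

b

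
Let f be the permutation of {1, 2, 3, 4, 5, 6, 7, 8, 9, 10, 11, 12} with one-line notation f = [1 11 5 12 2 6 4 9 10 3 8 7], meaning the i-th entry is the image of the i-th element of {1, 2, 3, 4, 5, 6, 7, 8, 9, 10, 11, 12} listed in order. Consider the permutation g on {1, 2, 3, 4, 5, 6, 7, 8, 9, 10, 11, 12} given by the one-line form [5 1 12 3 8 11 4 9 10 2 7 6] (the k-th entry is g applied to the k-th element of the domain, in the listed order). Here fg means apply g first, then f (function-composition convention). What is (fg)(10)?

g(10) = 2, then f(2) = 11; composing gives (fg)(10) = 11.

11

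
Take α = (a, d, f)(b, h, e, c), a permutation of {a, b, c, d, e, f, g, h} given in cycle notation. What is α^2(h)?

h lies in the 4-cycle (b, h, e, c).
Stepping 2 places around the cycle: h → e → c.

c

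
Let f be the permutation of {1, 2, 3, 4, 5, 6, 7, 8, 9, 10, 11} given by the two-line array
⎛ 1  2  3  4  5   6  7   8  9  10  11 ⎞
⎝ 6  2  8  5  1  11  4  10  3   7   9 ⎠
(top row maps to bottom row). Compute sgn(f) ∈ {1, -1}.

In disjoint-cycle form the cycle lengths are 10, 1.
A cycle of length ℓ contributes ℓ−1 transpositions, so f is a product of 9 transpositions — odd.

-1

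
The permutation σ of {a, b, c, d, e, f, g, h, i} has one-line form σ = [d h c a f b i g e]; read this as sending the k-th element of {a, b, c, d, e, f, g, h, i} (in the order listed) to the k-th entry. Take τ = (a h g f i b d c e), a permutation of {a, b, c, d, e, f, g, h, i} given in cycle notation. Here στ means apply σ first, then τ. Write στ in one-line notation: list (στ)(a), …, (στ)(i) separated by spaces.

c g e h i d b f a

(στ)(x) = τ(σ(x)). Computing each image: τ(σ(a)) = τ(d) = c, τ(σ(b)) = τ(h) = g, τ(σ(c)) = τ(c) = e, τ(σ(d)) = τ(a) = h, τ(σ(e)) = τ(f) = i, τ(σ(f)) = τ(b) = d, τ(σ(g)) = τ(i) = b, τ(σ(h)) = τ(g) = f, τ(σ(i)) = τ(e) = a.
Hence στ = [c g e h i d b f a].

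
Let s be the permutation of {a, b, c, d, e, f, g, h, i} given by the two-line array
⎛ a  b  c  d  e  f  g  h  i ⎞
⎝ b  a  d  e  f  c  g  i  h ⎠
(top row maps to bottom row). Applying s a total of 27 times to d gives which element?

c

Tracing d → e → … returns to d after 4 steps, so d lies in a 4-cycle (c, d, e, f).
Since the cycle has length 4, s^27 acts on it the same as s^3 (27 mod 4 = 3).
Stepping 3 places around the cycle: d → e → f → c.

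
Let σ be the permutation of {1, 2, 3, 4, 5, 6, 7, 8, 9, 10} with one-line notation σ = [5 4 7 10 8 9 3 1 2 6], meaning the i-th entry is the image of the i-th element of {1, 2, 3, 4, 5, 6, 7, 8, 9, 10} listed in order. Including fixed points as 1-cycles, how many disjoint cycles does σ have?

3

The cycle decomposition is (1, 5, 8)(2, 4, 10, 6, 9)(3, 7), which has 3 cycles (counting 1-cycles).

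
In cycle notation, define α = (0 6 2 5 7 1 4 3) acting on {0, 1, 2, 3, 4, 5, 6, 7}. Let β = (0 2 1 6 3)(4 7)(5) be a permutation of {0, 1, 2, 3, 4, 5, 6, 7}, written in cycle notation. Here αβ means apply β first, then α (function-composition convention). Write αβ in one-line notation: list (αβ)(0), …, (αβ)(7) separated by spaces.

5 2 4 6 1 7 0 3

For each element, apply β then α: 0 → 2 → 5; 1 → 6 → 2; 2 → 1 → 4; 3 → 0 → 6; 4 → 7 → 1; 5 → 5 → 7; 6 → 3 → 0; 7 → 4 → 3.
Collecting the images, αβ = [5 2 4 6 1 7 0 3].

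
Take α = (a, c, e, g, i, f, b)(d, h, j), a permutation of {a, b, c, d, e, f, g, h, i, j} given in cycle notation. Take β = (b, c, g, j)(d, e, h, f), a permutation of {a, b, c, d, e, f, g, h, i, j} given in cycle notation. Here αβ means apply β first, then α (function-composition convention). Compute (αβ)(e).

β(e) = h, then α(h) = j; composing gives (αβ)(e) = j.

j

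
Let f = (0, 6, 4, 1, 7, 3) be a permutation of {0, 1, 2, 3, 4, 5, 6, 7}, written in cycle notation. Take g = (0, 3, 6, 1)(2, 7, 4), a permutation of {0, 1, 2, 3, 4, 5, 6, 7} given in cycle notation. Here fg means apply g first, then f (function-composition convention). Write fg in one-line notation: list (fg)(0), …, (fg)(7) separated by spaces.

0 6 3 4 2 5 7 1

Chase each element through g then f: 0 → 3 → 0; 1 → 0 → 6; 2 → 7 → 3; 3 → 6 → 4; 4 → 2 → 2; 5 → 5 → 5; 6 → 1 → 7; 7 → 4 → 1.
Collecting the images, fg = [0 6 3 4 2 5 7 1].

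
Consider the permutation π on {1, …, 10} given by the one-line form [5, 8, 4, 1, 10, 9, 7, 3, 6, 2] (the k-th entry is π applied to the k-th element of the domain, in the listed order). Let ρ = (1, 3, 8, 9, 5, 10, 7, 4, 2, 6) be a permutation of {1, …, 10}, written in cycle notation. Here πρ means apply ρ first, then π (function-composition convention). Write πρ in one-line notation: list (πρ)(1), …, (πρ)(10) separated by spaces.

(πρ)(x) = π(ρ(x)). Computing each image: π(ρ(1)) = π(3) = 4, π(ρ(2)) = π(6) = 9, π(ρ(3)) = π(8) = 3, π(ρ(4)) = π(2) = 8, π(ρ(5)) = π(10) = 2, π(ρ(6)) = π(1) = 5, π(ρ(7)) = π(4) = 1, π(ρ(8)) = π(9) = 6, π(ρ(9)) = π(5) = 10, π(ρ(10)) = π(7) = 7.
Hence πρ = [4 9 3 8 2 5 1 6 10 7].

4 9 3 8 2 5 1 6 10 7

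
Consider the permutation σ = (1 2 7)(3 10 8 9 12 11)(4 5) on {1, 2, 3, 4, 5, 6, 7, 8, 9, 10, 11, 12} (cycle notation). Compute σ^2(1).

7

1 lies in the 3-cycle (1 2 7).
Advancing 2 steps from 1: 1 → 2 → 7.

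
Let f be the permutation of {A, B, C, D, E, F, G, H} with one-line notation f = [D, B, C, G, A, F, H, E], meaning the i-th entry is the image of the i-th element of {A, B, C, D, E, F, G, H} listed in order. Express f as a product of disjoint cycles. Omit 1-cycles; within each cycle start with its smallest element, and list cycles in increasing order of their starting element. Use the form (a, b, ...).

Iterating f from A gives A → D → G → H → E → A; that is the 5-cycle (A, D, G, H, E).
Repeating from the next unused element and collecting all non-trivial cycles gives (A, D, G, H, E).

(A, D, G, H, E)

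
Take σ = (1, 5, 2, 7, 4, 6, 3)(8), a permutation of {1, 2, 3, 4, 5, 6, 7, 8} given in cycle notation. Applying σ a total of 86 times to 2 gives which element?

4

2 lies in the 7-cycle (1, 5, 2, 7, 4, 6, 3).
Since the cycle has length 7, σ^86 acts on it the same as σ^2 (86 mod 7 = 2).
Advancing 2 steps from 2: 2 → 7 → 4.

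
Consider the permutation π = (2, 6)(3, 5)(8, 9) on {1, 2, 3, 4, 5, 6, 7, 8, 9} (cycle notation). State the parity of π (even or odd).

The cycle lengths are 2, 2, 2, 1, 1, 1.
A cycle is odd iff its length is even; π has 3 even-length cycles, so sgn(π) = (−1)^3 and π is odd.

odd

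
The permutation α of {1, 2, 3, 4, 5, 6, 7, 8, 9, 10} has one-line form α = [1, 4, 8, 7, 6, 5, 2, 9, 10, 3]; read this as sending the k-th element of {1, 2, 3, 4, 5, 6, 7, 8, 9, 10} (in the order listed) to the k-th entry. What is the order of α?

12

Writing α as disjoint cycles, the cycle lengths are 4, 3, 2, 1.
The order is lcm(4, 3, 2) = 12.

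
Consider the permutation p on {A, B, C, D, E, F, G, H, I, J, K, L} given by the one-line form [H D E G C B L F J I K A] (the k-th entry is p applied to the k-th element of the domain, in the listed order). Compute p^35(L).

Tracing L → A → … returns to L after 7 steps, so L lies in a 7-cycle (A H F B D G L).
Powers repeat with period 7 on this cycle, and 35 mod 7 = 0, so p^35(L) = p^0(L).
So p^35(L) = L.

L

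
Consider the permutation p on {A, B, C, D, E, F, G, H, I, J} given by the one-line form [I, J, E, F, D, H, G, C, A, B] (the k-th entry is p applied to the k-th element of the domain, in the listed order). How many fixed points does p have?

1

The fixed points (elements with p(x) = x) are {G}, so there is 1.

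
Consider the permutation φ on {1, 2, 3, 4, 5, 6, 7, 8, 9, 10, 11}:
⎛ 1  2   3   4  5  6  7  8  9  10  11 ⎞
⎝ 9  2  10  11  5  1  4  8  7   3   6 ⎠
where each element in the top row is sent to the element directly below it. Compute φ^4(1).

Tracing 1 → 9 → … returns to 1 after 6 steps, so 1 lies in a 6-cycle (1, 9, 7, 4, 11, 6).
Stepping 4 places around the cycle: 1 → 9 → 7 → 4 → 11.

11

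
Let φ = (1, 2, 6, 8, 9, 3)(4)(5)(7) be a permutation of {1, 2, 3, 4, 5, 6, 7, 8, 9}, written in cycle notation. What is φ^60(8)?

8 lies in the 6-cycle (1, 2, 6, 8, 9, 3).
Since the cycle has length 6, φ^60 acts on it the same as φ^0 (60 mod 6 = 0).
So φ^60(8) = 8.

8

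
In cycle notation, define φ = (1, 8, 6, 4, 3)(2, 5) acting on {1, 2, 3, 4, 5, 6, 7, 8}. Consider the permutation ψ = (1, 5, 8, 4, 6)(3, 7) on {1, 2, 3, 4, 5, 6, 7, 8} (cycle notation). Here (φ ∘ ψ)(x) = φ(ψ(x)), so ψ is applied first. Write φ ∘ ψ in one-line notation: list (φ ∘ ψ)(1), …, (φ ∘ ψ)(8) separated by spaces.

2 5 7 4 6 8 1 3

For each element, apply ψ then φ: 1 → 5 → 2; 2 → 2 → 5; 3 → 7 → 7; 4 → 6 → 4; 5 → 8 → 6; 6 → 1 → 8; 7 → 3 → 1; 8 → 4 → 3.
So φ ∘ ψ in one-line form is 2 5 7 4 6 8 1 3.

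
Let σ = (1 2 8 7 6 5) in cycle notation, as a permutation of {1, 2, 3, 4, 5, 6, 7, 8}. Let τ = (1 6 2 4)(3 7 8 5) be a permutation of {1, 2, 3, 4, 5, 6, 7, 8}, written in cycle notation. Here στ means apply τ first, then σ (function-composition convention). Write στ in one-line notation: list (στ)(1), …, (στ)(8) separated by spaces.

Chase each element through τ then σ: 1 → 6 → 5; 2 → 4 → 4; 3 → 7 → 6; 4 → 1 → 2; 5 → 3 → 3; 6 → 2 → 8; 7 → 8 → 7; 8 → 5 → 1.
So στ in one-line form is 5 4 6 2 3 8 7 1.

5 4 6 2 3 8 7 1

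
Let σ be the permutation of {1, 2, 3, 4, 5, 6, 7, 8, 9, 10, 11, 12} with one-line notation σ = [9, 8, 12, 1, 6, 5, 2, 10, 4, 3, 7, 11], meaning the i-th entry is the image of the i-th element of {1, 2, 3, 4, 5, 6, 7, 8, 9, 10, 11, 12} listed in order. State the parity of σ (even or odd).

odd

In disjoint-cycle form the cycle lengths are 7, 3, 2.
A cycle of length ℓ contributes ℓ−1 transpositions, so σ is a product of 6 + 2 + 1 = 9 transpositions — odd.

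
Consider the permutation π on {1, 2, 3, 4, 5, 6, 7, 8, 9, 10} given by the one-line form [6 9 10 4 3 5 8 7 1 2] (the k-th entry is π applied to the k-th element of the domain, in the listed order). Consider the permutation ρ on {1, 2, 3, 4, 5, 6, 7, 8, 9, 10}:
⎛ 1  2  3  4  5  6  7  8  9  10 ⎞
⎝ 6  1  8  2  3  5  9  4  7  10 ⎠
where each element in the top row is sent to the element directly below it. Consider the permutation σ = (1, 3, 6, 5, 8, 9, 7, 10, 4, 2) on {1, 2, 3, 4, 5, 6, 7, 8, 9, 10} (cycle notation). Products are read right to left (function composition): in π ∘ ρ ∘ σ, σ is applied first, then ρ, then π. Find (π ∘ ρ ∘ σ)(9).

1

Apply the permutations in order: σ(9) = 7, then ρ(7) = 9, then π(9) = 1. So (π ∘ ρ ∘ σ)(9) = 1.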